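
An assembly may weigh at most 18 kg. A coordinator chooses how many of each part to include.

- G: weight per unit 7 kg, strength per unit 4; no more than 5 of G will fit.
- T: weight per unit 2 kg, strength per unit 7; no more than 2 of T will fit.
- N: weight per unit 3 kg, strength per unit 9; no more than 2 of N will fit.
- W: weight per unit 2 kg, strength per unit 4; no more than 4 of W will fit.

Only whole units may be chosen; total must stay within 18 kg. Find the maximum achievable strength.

T has the best ratio (7/2); taking only T gives at most 2×7 = 14 (stopped by the supply cap of 2).
Mixing does better — 2×T, 2×N, and 4×W: weight 18 ≤ 18, strength 2·7 + 2·9 + 4·4 = 48.

48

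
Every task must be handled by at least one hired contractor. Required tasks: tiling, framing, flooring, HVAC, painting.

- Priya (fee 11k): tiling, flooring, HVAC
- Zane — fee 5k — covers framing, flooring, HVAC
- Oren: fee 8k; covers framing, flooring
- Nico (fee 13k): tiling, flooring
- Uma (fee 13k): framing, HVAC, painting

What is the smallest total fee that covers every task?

24

Choose Priya and Uma: together they cover tiling, framing, flooring, HVAC, painting — every task.
Total fee: 11 + 13 = 24.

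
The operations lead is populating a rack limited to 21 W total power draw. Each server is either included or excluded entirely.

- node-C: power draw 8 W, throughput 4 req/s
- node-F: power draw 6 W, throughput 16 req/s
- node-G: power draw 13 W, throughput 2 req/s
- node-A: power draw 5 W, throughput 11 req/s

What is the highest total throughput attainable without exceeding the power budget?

31

node-C + node-F + node-A: power draw 8 + 6 + 5 = 19 ≤ 21, throughput 4 + 16 + 11 = 31.
node-F + node-A: power draw 6 + 5 = 11 ≤ 21, throughput 16 + 11 = 27.
Best is node-C, node-F, and node-A with total throughput 31.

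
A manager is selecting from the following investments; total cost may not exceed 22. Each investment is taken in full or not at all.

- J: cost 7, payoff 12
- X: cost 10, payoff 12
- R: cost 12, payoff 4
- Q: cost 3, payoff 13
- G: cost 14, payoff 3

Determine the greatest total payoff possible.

37

J + X + Q: cost 7 + 10 + 3 = 20 ≤ 22, payoff 12 + 12 + 13 = 37.
J + R + Q: cost 7 + 12 + 3 = 22 ≤ 22, payoff 12 + 4 + 13 = 29.
Best is J, X, and Q with total payoff 37.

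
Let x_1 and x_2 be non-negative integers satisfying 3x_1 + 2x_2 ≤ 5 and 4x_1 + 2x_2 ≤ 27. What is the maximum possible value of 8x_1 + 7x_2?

15

The continuous relaxation peaks at (0, 2.5) with value 17.50; rounding to a feasible lattice point costs some objective.
(x_1,x_2)=(1,1): 3·1+2·1=5≤5, 4·1+2·1=6≤27, objective 15.
(x_1,x_2)=(0,2): 3·0+2·2=4≤5, 4·0+2·2=4≤27, objective 14.
Maximum is 15 at (x_1,x_2)=(1,1).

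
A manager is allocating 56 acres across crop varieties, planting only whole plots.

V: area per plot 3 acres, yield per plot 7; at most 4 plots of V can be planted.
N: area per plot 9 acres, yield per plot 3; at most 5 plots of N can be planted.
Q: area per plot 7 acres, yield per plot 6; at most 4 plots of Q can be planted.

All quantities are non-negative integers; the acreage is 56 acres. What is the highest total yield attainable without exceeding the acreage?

55

Take 4×V, 1×N, and 4×Q: area 49 ≤ 56, yield 4·7 + 1·3 + 4·6 = 55.
V has the best ratio (7/3) and is taken to its limit of 4; remaining capacity is filled optimally with the others.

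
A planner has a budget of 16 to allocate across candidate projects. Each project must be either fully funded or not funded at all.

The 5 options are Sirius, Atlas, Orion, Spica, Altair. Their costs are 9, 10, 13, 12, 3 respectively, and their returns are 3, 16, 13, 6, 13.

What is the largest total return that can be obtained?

Allowing fractional choices, the relaxed optimum would be about 32.0, but projects are indivisible.
Orion + Altair: cost 13 + 3 = 16 ≤ 16, return 13 + 13 = 26.
Atlas + Altair: cost 10 + 3 = 13 ≤ 16, return 16 + 13 = 29.
Spica + Altair: cost 12 + 3 = 15 ≤ 16, return 6 + 13 = 19.
Best is Atlas and Altair with total return 29.

29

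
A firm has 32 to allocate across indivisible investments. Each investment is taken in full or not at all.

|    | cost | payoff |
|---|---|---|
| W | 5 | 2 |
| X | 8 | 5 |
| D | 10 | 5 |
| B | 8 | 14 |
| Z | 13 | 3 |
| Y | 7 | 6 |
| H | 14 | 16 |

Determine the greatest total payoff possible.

Take B, Y, and H: cost 8 + 7 + 14 = 29 ≤ 32, payoff 14 + 6 + 16 = 36.
No other feasible combination does better.

36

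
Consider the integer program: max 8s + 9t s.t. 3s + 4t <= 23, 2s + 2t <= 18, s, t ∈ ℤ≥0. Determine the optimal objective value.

(s,t)=(5,2) is feasible, giving 58.
(s,t)=(6,1) is feasible, giving 57.
Maximum is 58 at (s,t)=(5,2).

58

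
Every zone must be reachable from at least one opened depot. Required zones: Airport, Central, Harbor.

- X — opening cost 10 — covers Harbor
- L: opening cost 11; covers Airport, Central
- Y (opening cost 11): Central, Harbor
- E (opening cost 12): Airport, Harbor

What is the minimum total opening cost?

21

Choose X and L: together they cover Airport, Central, Harbor — every zone.
Total opening cost: 10 + 11 = 21.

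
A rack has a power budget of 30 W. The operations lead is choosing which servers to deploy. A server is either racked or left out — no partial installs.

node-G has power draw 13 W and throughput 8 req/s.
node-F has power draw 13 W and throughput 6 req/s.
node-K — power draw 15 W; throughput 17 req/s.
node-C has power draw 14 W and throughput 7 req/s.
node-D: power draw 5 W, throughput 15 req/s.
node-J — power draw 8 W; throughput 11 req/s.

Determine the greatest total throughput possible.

43

This is a 0-1 knapsack instance.
Take node-K, node-D, and node-J: power draw 15 + 5 + 8 = 28 ≤ 30, throughput 17 + 15 + 11 = 43.
No other feasible combination does better.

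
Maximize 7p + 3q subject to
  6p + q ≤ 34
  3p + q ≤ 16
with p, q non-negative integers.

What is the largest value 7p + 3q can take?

48

(p,q)=(0,16): 6·0+1·16=16≤34, 3·0+1·16=16≤16, objective 48.
(p,q)=(0,15): 6·0+1·15=15≤34, 3·0+1·15=15≤16, objective 45.
Maximum is 48 at (p,q)=(0,16).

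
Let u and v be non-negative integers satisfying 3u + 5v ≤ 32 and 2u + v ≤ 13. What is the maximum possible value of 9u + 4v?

58

The continuous relaxation peaks at (6.5, 0) with value 58.50; rounding to a feasible lattice point costs some objective.
(u,v)=(6,1): 3·6+5·1=23≤32, 2·6+1·1=13≤13, objective 58.
(u,v)=(6,0): 3·6+5·0=18≤32, 2·6+1·0=12≤13, objective 54.
(u,v)=(5,2): 3·5+5·2=25≤32, 2·5+1·2=12≤13, objective 53.
No feasible integer point exceeds 58.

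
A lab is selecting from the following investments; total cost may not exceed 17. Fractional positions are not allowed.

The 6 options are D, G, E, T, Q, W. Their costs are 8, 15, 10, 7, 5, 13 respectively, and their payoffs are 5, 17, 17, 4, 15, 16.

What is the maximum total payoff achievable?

32

This is an integer program with binary decision variables.
Allowing fractional choices, the relaxed optimum would be about 34.5, but investments are indivisible.
E + Q: cost 10 + 5 = 15 ≤ 17, payoff 17 + 15 = 32.
E + T: cost 10 + 7 = 17 ≤ 17, payoff 17 + 4 = 21.
Best is E and Q with total payoff 32.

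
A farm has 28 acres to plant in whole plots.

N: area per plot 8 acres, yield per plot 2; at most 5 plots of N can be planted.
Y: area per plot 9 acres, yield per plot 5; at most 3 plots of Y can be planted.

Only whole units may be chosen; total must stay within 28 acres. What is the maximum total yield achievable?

15

Y has the best ratio (5/9); taking only Y gives at most 3×5 = 15 (stopped by the area limit).
Optimal: 3×Y: area 27 ≤ 28, yield 3·5 = 15.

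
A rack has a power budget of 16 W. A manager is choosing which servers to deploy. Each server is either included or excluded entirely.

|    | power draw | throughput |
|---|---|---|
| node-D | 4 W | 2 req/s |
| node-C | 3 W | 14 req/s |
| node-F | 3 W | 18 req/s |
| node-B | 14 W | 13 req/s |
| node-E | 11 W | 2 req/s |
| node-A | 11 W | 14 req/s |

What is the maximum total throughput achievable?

Allowing fractional choices, the relaxed optimum would be about 44.7, but servers are indivisible.
node-C + node-F: power draw 3 + 3 = 6 ≤ 16, throughput 14 + 18 = 32.
node-D + node-C + node-F: power draw 4 + 3 + 3 = 10 ≤ 16, throughput 2 + 14 + 18 = 34.
node-F + node-A: power draw 3 + 11 = 14 ≤ 16, throughput 18 + 14 = 32.
Best is node-D, node-C, and node-F with total throughput 34.

34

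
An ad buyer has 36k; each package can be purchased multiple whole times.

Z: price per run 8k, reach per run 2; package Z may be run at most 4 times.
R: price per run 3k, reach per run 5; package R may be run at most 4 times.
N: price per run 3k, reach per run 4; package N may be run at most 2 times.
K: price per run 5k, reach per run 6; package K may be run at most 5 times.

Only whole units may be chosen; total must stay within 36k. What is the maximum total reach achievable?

48

This is a bounded integer knapsack.
3×R, 2×N, and 4×K: price 35 ≤ 36, reach 3·5 + 2·4 + 4·6 = 47.
4×R, 1×N, and 4×K: price 35 ≤ 36, reach 4·5 + 1·4 + 4·6 = 48.
Best is 48.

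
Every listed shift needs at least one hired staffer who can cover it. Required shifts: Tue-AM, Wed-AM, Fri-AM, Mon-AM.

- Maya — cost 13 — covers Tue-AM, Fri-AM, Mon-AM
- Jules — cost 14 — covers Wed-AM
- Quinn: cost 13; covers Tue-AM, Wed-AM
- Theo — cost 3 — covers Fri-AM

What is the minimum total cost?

26

The greedy cost-per-new-shift heuristic would pick Theo, Maya, and Quinn for 29, but a cheaper cover exists.
Choose Maya and Quinn: together they cover Tue-AM, Wed-AM, Fri-AM, Mon-AM — every shift.
Total cost: 13 + 13 = 26.
No cover costs less than 26.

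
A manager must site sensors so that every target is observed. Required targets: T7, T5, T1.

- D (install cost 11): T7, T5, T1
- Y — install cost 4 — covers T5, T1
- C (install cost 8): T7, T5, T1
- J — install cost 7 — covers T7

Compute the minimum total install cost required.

8

This is a weighted set-cover instance.
The greedy cost-per-new-target heuristic would pick Y and J for 11, but a cheaper cover exists.
C alone covers T7, T5, T1 — every target.
Total install cost: 8.
No cover costs less than 8.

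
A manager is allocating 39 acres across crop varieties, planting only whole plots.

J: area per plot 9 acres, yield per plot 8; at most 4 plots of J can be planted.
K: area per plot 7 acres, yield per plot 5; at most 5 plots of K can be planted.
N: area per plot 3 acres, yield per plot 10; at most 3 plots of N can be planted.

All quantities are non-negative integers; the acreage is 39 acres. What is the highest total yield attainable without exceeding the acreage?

Take 3×J and 3×N: area 36 ≤ 39, yield 3·8 + 3·10 = 54.
N has the best ratio (10/3) and is taken to its limit of 3; remaining capacity is filled optimally with the others.

54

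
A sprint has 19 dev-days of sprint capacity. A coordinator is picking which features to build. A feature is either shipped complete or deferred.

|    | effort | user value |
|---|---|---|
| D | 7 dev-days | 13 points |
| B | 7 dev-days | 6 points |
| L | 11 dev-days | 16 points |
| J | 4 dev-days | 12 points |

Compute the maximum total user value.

Treat it as a binary knapsack problem.
D + B + J: effort 7 + 7 + 4 = 18 ≤ 19, user value 13 + 6 + 12 = 31.
D + L: effort 7 + 11 = 18 ≤ 19, user value 13 + 16 = 29.
Best is D, B, and J with total user value 31.

31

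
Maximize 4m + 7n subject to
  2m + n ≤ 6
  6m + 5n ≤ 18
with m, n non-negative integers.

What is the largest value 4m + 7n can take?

21

The continuous relaxation peaks at (0, 3.6) with value 25.20; rounding to a feasible lattice point costs some objective.
(m,n)=(0,3): 2·0+1·3=3≤6, 6·0+5·3=15≤18, objective 21.
(m,n)=(1,2): 2·1+1·2=4≤6, 6·1+5·2=16≤18, objective 18.
The best lattice point is (0,3), giving 21.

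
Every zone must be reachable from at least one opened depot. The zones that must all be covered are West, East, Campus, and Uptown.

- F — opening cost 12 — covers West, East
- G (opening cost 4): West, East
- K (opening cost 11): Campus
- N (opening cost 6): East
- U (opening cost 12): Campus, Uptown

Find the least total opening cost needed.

16

Choose G and U: together they cover West, East, Campus, Uptown — every zone.
Total opening cost: 4 + 12 = 16.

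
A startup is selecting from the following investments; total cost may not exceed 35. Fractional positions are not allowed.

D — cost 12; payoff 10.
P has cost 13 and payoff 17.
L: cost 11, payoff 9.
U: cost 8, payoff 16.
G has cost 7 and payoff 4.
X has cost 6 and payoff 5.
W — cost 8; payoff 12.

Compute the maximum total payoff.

50

This is an integer program with binary decision variables.
D + P + U: cost 12 + 13 + 8 = 33 ≤ 35, payoff 10 + 17 + 16 = 43.
P + U + X + W: cost 13 + 8 + 6 + 8 = 35 ≤ 35, payoff 17 + 16 + 5 + 12 = 50.
P + U + W: cost 13 + 8 + 8 = 29 ≤ 35, payoff 17 + 16 + 12 = 45.
Best is P, U, X, and W with total payoff 50.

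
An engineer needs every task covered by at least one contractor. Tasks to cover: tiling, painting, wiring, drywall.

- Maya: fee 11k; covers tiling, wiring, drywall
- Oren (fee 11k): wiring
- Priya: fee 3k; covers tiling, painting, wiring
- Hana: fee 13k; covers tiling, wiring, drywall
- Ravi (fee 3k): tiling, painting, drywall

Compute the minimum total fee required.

Choose Priya and Ravi: together they cover tiling, painting, wiring, drywall — every task.
Total fee: 3 + 3 = 6.

6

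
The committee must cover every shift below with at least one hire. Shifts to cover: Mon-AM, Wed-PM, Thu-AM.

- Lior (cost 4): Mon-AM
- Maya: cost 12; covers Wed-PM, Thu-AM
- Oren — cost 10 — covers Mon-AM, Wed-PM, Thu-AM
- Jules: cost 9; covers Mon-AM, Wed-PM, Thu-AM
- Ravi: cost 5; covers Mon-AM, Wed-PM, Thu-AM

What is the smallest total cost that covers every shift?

5

Ravi alone covers Mon-AM, Wed-PM, Thu-AM — every shift.
Total cost: 5.
No cover costs less than 5.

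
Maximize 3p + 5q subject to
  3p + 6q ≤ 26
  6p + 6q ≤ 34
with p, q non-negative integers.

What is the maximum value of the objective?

Relaxing integrality, the LP optimum is 23.00 at (p,q) = (2.67, 3), which is not an integer point.
(p,q)=(2,3): 3·2+6·3=24≤26, 6·2+6·3=30≤34, objective 21.
(p,q)=(3,2): 3·3+6·2=21≤26, 6·3+6·2=30≤34, objective 19.
The best lattice point is (2,3), giving 21.

21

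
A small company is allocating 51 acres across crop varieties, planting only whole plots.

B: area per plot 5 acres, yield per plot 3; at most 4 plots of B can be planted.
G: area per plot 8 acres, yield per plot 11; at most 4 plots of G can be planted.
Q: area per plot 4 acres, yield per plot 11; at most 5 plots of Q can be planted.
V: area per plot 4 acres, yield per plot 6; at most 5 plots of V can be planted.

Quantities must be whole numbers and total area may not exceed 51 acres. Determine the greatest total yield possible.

96

Q has the best ratio (11/4); taking only Q gives at most 5×11 = 55 (stopped by the supply cap of 5).
Mixing does better — 1×G, 5×Q, and 5×V: area 48 ≤ 51, yield 1·11 + 5·11 + 5·6 = 96.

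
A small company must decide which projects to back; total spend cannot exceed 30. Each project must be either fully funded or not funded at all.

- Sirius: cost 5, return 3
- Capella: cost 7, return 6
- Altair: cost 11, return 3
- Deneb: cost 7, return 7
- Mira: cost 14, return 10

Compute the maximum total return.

Allowing fractional choices, the relaxed optimum would be about 24.2, but projects are indivisible.
Capella + Deneb + Mira: cost 7 + 7 + 14 = 28 ≤ 30, return 6 + 7 + 10 = 23.
Sirius + Deneb + Mira: cost 5 + 7 + 14 = 26 ≤ 30, return 3 + 7 + 10 = 20.
Sirius + Capella + Mira: cost 5 + 7 + 14 = 26 ≤ 30, return 3 + 6 + 10 = 19.
Best is Capella, Deneb, and Mira with total return 23.

23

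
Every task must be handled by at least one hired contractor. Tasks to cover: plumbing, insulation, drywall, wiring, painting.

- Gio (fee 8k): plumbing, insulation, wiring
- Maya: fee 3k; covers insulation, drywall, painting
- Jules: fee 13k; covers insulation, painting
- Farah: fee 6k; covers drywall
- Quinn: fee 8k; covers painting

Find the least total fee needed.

11

This is an integer covering problem.
Choose Gio and Maya: together they cover plumbing, insulation, drywall, wiring, painting — every task.
Total fee: 8 + 3 = 11.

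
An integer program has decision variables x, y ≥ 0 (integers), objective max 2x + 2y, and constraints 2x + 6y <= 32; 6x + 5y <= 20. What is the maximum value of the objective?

(x,y)=(0,4): 2·0+6·4=24≤32, 6·0+5·4=20≤20, objective 8.
(x,y)=(0,3): 2·0+6·3=18≤32, 6·0+5·3=15≤20, objective 6.
Maximum is 8 at (x,y)=(0,4).

8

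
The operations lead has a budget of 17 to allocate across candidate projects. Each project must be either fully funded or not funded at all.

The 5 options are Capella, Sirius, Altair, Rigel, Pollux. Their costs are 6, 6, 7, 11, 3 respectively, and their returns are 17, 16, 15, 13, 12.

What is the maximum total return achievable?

45

This is a 0-1 knapsack instance.
Allowing fractional choices, the relaxed optimum would be about 49.3, but projects are indivisible.
Capella + Altair + Pollux: cost 6 + 7 + 3 = 16 ≤ 17, return 17 + 15 + 12 = 44.
Capella + Sirius + Pollux: cost 6 + 6 + 3 = 15 ≤ 17, return 17 + 16 + 12 = 45.
Best is Capella, Sirius, and Pollux with total return 45.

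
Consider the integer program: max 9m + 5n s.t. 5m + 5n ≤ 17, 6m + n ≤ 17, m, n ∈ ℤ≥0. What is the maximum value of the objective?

The continuous relaxation peaks at (2.72, 0.68) with value 27.88; rounding to a feasible lattice point costs some objective.
(m,n)=(2,1): 5·2+5·1=15≤17, 6·2+1·1=13≤17, objective 23.
(m,n)=(1,2): 5·1+5·2=15≤17, 6·1+1·2=8≤17, objective 19.
(m,n)=(2,0): 5·2+5·0=10≤17, 6·2+1·0=12≤17, objective 18.
The best lattice point is (2,1), giving 23.

23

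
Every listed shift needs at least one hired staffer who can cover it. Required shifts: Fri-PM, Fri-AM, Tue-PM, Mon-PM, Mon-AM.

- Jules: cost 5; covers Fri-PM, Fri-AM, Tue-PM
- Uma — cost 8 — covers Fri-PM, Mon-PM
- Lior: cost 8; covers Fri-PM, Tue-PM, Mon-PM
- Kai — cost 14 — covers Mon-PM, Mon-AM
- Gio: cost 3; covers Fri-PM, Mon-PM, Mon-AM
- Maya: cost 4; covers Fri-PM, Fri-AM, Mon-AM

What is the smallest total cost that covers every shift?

8

Choose Jules and Gio: together they cover Fri-PM, Fri-AM, Tue-PM, Mon-PM, Mon-AM — every shift.
Total cost: 5 + 3 = 8.
No cover costs less than 8.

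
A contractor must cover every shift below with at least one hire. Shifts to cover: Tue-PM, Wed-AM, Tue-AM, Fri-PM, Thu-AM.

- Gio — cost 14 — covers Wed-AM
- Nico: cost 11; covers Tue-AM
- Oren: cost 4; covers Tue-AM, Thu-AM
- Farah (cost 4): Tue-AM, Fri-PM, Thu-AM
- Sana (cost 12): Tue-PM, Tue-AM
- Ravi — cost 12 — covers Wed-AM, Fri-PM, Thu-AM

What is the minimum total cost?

The greedy cost-per-new-shift heuristic would pick Farah, Sana, and Ravi for 28, but a cheaper cover exists.
Choose Sana and Ravi: together they cover Tue-PM, Wed-AM, Tue-AM, Fri-PM, Thu-AM — every shift.
Total cost: 12 + 12 = 24.
No cover costs less than 24.

24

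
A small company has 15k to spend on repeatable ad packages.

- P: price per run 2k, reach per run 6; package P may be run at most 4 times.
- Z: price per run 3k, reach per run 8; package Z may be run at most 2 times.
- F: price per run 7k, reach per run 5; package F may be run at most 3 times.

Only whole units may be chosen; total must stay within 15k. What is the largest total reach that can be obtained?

4×P and 2×Z: price 14 ≤ 15, reach 4·6 + 2·8 = 40.
3×P and 2×Z: price 12 ≤ 15, reach 3·6 + 2·8 = 34.
Best is 40.

40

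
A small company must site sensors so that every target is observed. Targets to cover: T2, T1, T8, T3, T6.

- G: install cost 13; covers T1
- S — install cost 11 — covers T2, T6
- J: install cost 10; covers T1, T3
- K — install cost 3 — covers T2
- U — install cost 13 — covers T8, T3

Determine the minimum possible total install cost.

The greedy cost-per-new-target heuristic would pick K, J, S, and U for 37, but a cheaper cover exists.
Choose S, J, and U: together they cover T2, T1, T8, T3, T6 — every target.
Total install cost: 11 + 10 + 13 = 34.
No cover costs less than 34.

34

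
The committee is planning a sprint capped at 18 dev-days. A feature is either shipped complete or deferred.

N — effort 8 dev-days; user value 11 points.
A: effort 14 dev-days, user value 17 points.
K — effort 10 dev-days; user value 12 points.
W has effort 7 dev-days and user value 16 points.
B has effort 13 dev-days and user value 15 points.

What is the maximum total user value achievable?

Allowing fractional choices, the relaxed optimum would be about 30.6, but features are indivisible.
N + W: effort 8 + 7 = 15 ≤ 18, user value 11 + 16 = 27.
K + W: effort 10 + 7 = 17 ≤ 18, user value 12 + 16 = 28.
Best is K and W with total user value 28.

28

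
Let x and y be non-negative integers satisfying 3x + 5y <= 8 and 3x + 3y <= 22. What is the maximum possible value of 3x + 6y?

9

(x,y)=(1,1) is feasible, giving 9.
(x,y)=(0,1) is feasible, giving 6.
(x,y)=(2,0) is feasible, giving 6.
(x,y)=(1,0) is feasible, giving 3.
Maximum is 9 at (x,y)=(1,1).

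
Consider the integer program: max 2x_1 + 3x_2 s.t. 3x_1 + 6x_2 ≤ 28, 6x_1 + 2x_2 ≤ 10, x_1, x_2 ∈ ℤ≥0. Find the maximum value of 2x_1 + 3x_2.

Relaxing integrality, the LP optimum is 14.07 at (x_1,x_2) = (0.133, 4.6), which is not an integer point.
(x_1,x_2)=(0,4): 3·0+6·4=24≤28, 6·0+2·4=8≤10, objective 12.
(x_1,x_2)=(0,3): 3·0+6·3=18≤28, 6·0+2·3=6≤10, objective 9.
No feasible integer point exceeds 12.

12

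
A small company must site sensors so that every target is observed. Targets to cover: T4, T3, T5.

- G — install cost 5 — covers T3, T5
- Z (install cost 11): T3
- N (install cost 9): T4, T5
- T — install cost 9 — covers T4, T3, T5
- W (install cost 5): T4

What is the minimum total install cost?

9

T alone covers T4, T3, T5 — every target.
Total install cost: 9.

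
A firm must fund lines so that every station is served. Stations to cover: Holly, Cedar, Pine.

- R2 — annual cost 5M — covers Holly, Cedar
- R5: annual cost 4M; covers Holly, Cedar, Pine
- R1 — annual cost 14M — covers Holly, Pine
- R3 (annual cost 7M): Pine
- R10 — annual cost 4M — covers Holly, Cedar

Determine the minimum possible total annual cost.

4

R5 alone covers Holly, Cedar, Pine — every station.
Total annual cost: 4.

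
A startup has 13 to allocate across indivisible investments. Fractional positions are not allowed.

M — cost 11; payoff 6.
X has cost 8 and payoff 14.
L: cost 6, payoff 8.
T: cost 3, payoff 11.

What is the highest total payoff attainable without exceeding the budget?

25

Treat it as a binary knapsack problem.
Take X and T: cost 8 + 3 = 11 ≤ 13, payoff 14 + 11 = 25.
No other feasible combination does better.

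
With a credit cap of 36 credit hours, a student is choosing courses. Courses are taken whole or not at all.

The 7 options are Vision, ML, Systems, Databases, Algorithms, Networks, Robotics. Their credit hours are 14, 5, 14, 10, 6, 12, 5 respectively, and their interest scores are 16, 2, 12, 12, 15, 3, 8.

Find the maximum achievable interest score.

51

This is a 0-1 knapsack instance.
Take Vision, Databases, Algorithms, and Robotics: credit hours 14 + 10 + 6 + 5 = 35 ≤ 36, interest score 16 + 12 + 15 + 8 = 51.
No other feasible combination does better.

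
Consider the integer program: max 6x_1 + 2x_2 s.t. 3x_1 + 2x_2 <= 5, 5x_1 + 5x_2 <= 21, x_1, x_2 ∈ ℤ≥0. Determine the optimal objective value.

8

The continuous relaxation peaks at (1.67, 0) with value 10.00; rounding to a feasible lattice point costs some objective.
(x_1,x_2)=(1,1): 3·1+2·1=5≤5, 5·1+5·1=10≤21, objective 8.
(x_1,x_2)=(1,0): 3·1+2·0=3≤5, 5·1+5·0=5≤21, objective 6.
(x_1,x_2)=(0,2): 3·0+2·2=4≤5, 5·0+5·2=10≤21, objective 4.
No feasible integer point exceeds 8.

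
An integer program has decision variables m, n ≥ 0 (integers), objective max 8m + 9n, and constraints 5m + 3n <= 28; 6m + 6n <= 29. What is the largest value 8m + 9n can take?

36

Relaxing integrality, the LP optimum is 43.50 at (m,n) = (0, 4.83), which is not an integer point.
(m,n)=(0,4): 5·0+3·4=12≤28, 6·0+6·4=24≤29, objective 36.
(m,n)=(1,3): 5·1+3·3=14≤28, 6·1+6·3=24≤29, objective 35.
(m,n)=(0,3): 5·0+3·3=9≤28, 6·0+6·3=18≤29, objective 27.
Maximum is 36 at (m,n)=(0,4).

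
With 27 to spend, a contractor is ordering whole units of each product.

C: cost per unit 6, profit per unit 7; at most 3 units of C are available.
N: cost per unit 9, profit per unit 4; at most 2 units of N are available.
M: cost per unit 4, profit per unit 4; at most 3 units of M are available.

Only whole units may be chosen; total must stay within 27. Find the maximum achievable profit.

This is a bounded integer knapsack.
3×C and 2×M: cost 26 ≤ 27, profit 3·7 + 2·4 = 29.
2×C and 3×M: cost 24 ≤ 27, profit 2·7 + 3·4 = 26.
Best is 29.

29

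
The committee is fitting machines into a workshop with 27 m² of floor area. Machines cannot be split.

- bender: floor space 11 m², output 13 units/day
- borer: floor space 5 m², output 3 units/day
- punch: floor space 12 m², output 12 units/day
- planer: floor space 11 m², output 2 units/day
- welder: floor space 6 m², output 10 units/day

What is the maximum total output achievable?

26

This is an integer program with binary decision variables.
Allowing fractional choices, the relaxed optimum would be about 33.0, but machines are indivisible.
bender + borer + welder: floor space 11 + 5 + 6 = 22 ≤ 27, output 13 + 3 + 10 = 26.
borer + punch + welder: floor space 5 + 12 + 6 = 23 ≤ 27, output 3 + 12 + 10 = 25.
bender + punch: floor space 11 + 12 = 23 ≤ 27, output 13 + 12 = 25.
Best is bender, borer, and welder with total output 26.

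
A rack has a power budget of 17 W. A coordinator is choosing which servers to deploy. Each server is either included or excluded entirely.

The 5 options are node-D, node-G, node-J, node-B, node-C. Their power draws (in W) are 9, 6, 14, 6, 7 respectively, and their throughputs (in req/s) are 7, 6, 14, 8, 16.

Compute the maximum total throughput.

node-B + node-C: power draw 6 + 7 = 13 ≤ 17, throughput 8 + 16 = 24.
node-D + node-C: power draw 9 + 7 = 16 ≤ 17, throughput 7 + 16 = 23.
node-G + node-C: power draw 6 + 7 = 13 ≤ 17, throughput 6 + 16 = 22.
Best is node-B and node-C with total throughput 24.

24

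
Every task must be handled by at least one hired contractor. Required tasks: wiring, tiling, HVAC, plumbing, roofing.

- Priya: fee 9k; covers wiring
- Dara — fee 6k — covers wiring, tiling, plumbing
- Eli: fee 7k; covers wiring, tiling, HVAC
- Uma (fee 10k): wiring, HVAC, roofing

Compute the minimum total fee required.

Choose Dara and Uma: together they cover wiring, tiling, HVAC, plumbing, roofing — every task.
Total fee: 6 + 10 = 16.
No cover costs less than 16.

16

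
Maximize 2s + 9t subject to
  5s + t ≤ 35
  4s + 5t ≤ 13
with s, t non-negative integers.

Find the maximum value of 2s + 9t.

(s,t)=(0,2): 5·0+1·2=2≤35, 4·0+5·2=10≤13, objective 18.
(s,t)=(1,1): 5·1+1·1=6≤35, 4·1+5·1=9≤13, objective 11.
(s,t)=(0,1): 5·0+1·1=1≤35, 4·0+5·1=5≤13, objective 9.
The best lattice point is (0,2), giving 18.

18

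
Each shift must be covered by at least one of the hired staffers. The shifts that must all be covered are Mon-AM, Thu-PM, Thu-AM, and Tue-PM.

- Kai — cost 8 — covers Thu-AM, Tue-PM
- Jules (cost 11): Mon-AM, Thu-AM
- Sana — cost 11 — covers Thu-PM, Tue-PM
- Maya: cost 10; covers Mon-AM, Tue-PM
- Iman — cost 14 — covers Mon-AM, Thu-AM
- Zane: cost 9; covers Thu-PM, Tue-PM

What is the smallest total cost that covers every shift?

20

The greedy cost-per-new-shift heuristic would pick Kai, Zane, and Maya for 27, but a cheaper cover exists.
Choose Jules and Zane: together they cover Mon-AM, Thu-PM, Thu-AM, Tue-PM — every shift.
Total cost: 11 + 9 = 20.
No cover costs less than 20.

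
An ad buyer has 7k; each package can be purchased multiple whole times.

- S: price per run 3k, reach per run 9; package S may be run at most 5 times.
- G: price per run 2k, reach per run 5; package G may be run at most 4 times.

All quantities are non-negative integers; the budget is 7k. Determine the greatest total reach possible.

1×S and 2×G: price 7 ≤ 7, reach 1·9 + 2·5 = 19.
2×S: price 6 ≤ 7, reach 2·9 = 18.
Best is 19.

19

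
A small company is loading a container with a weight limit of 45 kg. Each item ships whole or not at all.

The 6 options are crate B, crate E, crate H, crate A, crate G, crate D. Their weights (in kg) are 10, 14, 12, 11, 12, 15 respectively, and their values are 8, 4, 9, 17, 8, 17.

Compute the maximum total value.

43

Allowing fractional choices, the relaxed optimum would be about 48.8, but items are indivisible.
crate A + crate G + crate D: weight 11 + 12 + 15 = 38 ≤ 45, value 17 + 8 + 17 = 42.
crate H + crate A + crate D: weight 12 + 11 + 15 = 38 ≤ 45, value 9 + 17 + 17 = 43.
crate B + crate A + crate D: weight 10 + 11 + 15 = 36 ≤ 45, value 8 + 17 + 17 = 42.
Best is crate H, crate A, and crate D with total value 43.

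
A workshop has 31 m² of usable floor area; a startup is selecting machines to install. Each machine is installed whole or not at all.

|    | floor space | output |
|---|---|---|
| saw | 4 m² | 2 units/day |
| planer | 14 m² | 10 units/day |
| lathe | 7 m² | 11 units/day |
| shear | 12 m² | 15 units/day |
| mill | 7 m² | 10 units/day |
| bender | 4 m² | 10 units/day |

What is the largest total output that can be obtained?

Treat it as a binary knapsack problem.
Take lathe, shear, mill, and bender: floor space 7 + 12 + 7 + 4 = 30 ≤ 31, output 11 + 15 + 10 + 10 = 46.
No other feasible combination does better.

46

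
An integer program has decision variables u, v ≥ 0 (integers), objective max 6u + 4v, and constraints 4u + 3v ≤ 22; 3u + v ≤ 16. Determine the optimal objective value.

Relaxing integrality, the LP optimum is 32.80 at (u,v) = (5.2, 0.4), which is not an integer point.
(u,v)=(4,2): 4·4+3·2=22≤22, 3·4+1·2=14≤16, objective 32.
(u,v)=(3,3): 4·3+3·3=21≤22, 3·3+1·3=12≤16, objective 30.
(u,v)=(5,0): 4·5+3·0=20≤22, 3·5+1·0=15≤16, objective 30.
(u,v)=(4,1): 4·4+3·1=19≤22, 3·4+1·1=13≤16, objective 28.
Maximum is 32 at (u,v)=(4,2).

32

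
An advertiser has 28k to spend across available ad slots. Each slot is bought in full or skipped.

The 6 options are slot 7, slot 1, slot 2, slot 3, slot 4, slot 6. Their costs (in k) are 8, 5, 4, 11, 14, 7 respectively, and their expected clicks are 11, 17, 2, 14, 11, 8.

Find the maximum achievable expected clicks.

44

Allowing fractional choices, the relaxed optimum would be about 46.6, but ad slots are indivisible.
slot 7 + slot 1 + slot 2 + slot 3: cost 8 + 5 + 4 + 11 = 28 ≤ 28, expected clicks 11 + 17 + 2 + 14 = 44.
slot 1 + slot 2 + slot 3 + slot 6: cost 5 + 4 + 11 + 7 = 27 ≤ 28, expected clicks 17 + 2 + 14 + 8 = 41.
slot 7 + slot 1 + slot 3: cost 8 + 5 + 11 = 24 ≤ 28, expected clicks 11 + 17 + 14 = 42.
Best is slot 7, slot 1, slot 2, and slot 3 with total expected clicks 44.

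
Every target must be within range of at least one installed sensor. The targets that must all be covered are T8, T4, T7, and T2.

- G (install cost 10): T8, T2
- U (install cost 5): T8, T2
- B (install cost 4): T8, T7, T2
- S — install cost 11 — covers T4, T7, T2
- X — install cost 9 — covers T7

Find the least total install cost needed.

Choose B and S: together they cover T8, T4, T7, T2 — every target.
Total install cost: 4 + 11 = 15.
No cover costs less than 15.

15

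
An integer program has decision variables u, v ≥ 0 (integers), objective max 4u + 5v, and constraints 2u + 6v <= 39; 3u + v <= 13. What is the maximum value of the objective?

34

(u,v)=(1,6): 2·1+6·6=38≤39, 3·1+1·6=9≤13, objective 34.
(u,v)=(2,5): 2·2+6·5=34≤39, 3·2+1·5=11≤13, objective 33.
(u,v)=(3,4): 2·3+6·4=30≤39, 3·3+1·4=13≤13, objective 32.
No feasible integer point exceeds 34.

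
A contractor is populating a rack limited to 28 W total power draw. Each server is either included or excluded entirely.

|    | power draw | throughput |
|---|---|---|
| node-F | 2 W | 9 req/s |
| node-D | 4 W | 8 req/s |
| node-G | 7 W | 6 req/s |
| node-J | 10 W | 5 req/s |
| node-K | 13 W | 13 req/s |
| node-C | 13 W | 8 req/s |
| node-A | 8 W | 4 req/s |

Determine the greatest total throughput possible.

Allowing fractional choices, the relaxed optimum would be about 37.2, but servers are indivisible.
node-F + node-D + node-G + node-K: power draw 2 + 4 + 7 + 13 = 26 ≤ 28, throughput 9 + 8 + 6 + 13 = 36.
node-F + node-D + node-G + node-C: power draw 2 + 4 + 7 + 13 = 26 ≤ 28, throughput 9 + 8 + 6 + 8 = 31.
node-F + node-D + node-K + node-A: power draw 2 + 4 + 13 + 8 = 27 ≤ 28, throughput 9 + 8 + 13 + 4 = 34.
Best is node-F, node-D, node-G, and node-K with total throughput 36.

36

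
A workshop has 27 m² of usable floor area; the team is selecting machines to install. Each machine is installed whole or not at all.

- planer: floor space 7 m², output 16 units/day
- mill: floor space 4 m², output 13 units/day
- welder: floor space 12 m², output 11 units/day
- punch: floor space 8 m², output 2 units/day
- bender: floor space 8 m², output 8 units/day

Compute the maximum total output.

Allowing fractional choices, the relaxed optimum would be about 44.3, but machines are indivisible.
planer + mill + punch + bender: floor space 7 + 4 + 8 + 8 = 27 ≤ 27, output 16 + 13 + 2 + 8 = 39.
planer + mill + bender: floor space 7 + 4 + 8 = 19 ≤ 27, output 16 + 13 + 8 = 37.
planer + mill + welder: floor space 7 + 4 + 12 = 23 ≤ 27, output 16 + 13 + 11 = 40.
Best is planer, mill, and welder with total output 40.

40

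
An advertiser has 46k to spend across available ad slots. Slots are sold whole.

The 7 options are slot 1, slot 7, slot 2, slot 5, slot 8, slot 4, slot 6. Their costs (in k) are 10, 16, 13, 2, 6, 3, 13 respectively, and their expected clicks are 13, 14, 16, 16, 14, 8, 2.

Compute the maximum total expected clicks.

68

Take slot 7, slot 2, slot 5, slot 8, and slot 4: cost 16 + 13 + 2 + 6 + 3 = 40 ≤ 46, expected clicks 14 + 16 + 16 + 14 + 8 = 68.
No other feasible combination does better.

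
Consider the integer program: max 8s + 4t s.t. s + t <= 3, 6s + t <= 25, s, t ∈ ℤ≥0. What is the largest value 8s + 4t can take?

(s,t)=(3,0): 1·3+1·0=3≤3, 6·3+1·0=18≤25, objective 24.
(s,t)=(2,1): 1·2+1·1=3≤3, 6·2+1·1=13≤25, objective 20.
(s,t)=(2,0): 1·2+1·0=2≤3, 6·2+1·0=12≤25, objective 16.
Maximum is 24 at (s,t)=(3,0).

24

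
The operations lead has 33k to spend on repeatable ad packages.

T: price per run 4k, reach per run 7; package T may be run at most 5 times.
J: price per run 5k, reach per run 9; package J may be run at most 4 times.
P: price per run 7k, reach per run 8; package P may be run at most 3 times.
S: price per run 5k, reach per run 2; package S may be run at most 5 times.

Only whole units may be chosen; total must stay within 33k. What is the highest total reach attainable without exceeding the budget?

57

J has the best ratio (9/5); taking only J gives at most 4×9 = 36 (stopped by the supply cap of 4).
Mixing does better — 3×T and 4×J: price 32 ≤ 33, reach 3·7 + 4·9 = 57.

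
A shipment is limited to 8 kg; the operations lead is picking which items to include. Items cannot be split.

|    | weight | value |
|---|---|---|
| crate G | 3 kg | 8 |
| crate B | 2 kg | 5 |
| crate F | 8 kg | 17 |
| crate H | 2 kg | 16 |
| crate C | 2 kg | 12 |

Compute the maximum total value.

This is a 0-1 knapsack instance.
Take crate G, crate H, and crate C: weight 3 + 2 + 2 = 7 ≤ 8, value 8 + 16 + 12 = 36.
No other feasible combination does better.

36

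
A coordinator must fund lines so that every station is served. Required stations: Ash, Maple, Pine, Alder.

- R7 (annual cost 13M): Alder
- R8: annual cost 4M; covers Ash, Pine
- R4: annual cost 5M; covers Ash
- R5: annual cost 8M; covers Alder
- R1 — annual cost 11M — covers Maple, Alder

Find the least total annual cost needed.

15

This is a weighted set-cover instance.
Choose R8 and R1: together they cover Ash, Maple, Pine, Alder — every station.
Total annual cost: 4 + 11 = 15.
No cover costs less than 15.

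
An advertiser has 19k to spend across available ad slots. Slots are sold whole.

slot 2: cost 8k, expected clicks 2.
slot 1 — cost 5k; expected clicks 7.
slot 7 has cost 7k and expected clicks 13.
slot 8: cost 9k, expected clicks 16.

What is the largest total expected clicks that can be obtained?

Treat it as a binary knapsack problem.
Allowing fractional choices, the relaxed optimum would be about 33.2, but ad slots are indivisible.
slot 1 + slot 7: cost 5 + 7 = 12 ≤ 19, expected clicks 7 + 13 = 20.
slot 7 + slot 8: cost 7 + 9 = 16 ≤ 19, expected clicks 13 + 16 = 29.
slot 1 + slot 8: cost 5 + 9 = 14 ≤ 19, expected clicks 7 + 16 = 23.
Best is slot 7 and slot 8 with total expected clicks 29.

29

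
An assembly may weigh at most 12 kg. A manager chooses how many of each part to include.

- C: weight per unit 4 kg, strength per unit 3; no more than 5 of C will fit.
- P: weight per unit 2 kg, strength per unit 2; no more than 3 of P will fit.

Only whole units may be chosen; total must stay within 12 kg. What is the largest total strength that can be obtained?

P has the best ratio (2/2); taking only P gives at most 3×2 = 6 (stopped by the supply cap of 3).
Mixing does better — 2×C and 2×P: weight 12 ≤ 12, strength 2·3 + 2·2 = 10.

10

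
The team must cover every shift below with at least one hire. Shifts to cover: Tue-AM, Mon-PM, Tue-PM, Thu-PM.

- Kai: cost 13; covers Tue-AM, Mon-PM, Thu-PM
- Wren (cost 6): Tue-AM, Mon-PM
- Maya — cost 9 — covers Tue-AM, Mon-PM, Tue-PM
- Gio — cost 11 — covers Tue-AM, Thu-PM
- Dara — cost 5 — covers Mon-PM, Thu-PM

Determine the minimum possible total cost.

Choose Maya and Dara: together they cover Tue-AM, Mon-PM, Tue-PM, Thu-PM — every shift.
Total cost: 9 + 5 = 14.

14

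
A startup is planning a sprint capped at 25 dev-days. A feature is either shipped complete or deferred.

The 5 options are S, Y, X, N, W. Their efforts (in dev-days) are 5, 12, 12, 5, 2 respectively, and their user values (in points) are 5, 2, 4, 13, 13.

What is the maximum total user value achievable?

Allowing fractional choices, the relaxed optimum would be about 35.2, but features are indivisible.
S + X + N + W: effort 5 + 12 + 5 + 2 = 24 ≤ 25, user value 5 + 4 + 13 + 13 = 35.
S + Y + N + W: effort 5 + 12 + 5 + 2 = 24 ≤ 25, user value 5 + 2 + 13 + 13 = 33.
S + N + W: effort 5 + 5 + 2 = 12 ≤ 25, user value 5 + 13 + 13 = 31.
Best is S, X, N, and W with total user value 35.

35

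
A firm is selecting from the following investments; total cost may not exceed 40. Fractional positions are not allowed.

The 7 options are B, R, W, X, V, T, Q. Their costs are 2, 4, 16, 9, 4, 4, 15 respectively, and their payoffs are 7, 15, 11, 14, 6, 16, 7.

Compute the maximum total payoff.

Treat it as a binary knapsack problem.
Take B, R, W, X, V, and T: cost 2 + 4 + 16 + 9 + 4 + 4 = 39 ≤ 40, payoff 7 + 15 + 11 + 14 + 6 + 16 = 69.
No other feasible combination does better.

69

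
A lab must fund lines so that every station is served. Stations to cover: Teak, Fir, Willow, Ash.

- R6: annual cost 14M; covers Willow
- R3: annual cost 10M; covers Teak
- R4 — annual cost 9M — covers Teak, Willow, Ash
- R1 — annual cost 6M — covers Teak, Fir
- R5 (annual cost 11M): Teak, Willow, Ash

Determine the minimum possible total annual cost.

15

Choose R4 and R1: together they cover Teak, Fir, Willow, Ash — every station.
Total annual cost: 9 + 6 = 15.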